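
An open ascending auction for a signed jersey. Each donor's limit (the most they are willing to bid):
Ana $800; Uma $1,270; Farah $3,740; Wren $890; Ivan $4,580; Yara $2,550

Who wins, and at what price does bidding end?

Ivan wins at $3,740

Rule: the price rises until one bidder remains; the winner pays the price at which the last rival dropped out.
Limits ranked: 4,580 (Ivan) > 3,740 (Farah) > 2,550 (Yara) > 1,270 (Uma) > 890 (Wren) > 800 (Ana)
Bidding ends when Farah exits at $3,740; Ivan takes it.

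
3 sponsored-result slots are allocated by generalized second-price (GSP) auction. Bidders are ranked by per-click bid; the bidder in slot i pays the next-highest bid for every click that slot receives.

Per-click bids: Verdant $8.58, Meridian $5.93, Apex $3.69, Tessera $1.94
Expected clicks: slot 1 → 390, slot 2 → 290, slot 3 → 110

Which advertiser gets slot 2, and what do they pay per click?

Per-click bids in order: $8.58 (Verdant) > $5.93 (Meridian) > $3.69 (Apex) > $1.94 (Tessera)
Slot 2 goes to the second-ranked bidder, Meridian, who pays the next bid down: $3.69/click.

Meridian; $3.69 per click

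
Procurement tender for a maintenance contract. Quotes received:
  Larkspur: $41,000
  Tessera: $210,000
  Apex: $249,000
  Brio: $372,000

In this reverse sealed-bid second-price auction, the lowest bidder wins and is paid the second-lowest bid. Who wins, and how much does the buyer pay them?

Bids ranked: 41,000 (Larkspur) < 210,000 (Tessera) < 249,000 (Apex) < 372,000 (Brio)
Larkspur wins with the lowest bid; price is set by the runner-up at $210,000.

Larkspur is paid $210,000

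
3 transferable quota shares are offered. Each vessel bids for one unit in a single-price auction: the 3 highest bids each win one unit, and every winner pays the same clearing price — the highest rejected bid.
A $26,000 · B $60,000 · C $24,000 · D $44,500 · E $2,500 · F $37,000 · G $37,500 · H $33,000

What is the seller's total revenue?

Bids ranked high→low: 60,000 (B), 44,500 (D), 37,500 (G), 37,000 (F), 33,000 (H), …
Top 3: B, D, G.
Clearing price = highest rejected bid = $37,000.
Total revenue = 3 × $37,000 = $111,000.

Total revenue: $111,000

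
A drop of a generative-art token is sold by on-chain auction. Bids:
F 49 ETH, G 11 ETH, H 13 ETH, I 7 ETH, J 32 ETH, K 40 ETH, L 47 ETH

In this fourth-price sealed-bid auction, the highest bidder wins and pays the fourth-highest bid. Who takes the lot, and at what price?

F pays 32 ETH

Fourth-price sealed-bid auction: the highest bidder wins and pays the fourth-highest bid.
Sorting bids: 49 (F) > 47 (L) > 40 (K) > 32 (J) > 13 (H) > 11 (G) > …
F is highest; pays the fourth-highest bid, 32 ETH.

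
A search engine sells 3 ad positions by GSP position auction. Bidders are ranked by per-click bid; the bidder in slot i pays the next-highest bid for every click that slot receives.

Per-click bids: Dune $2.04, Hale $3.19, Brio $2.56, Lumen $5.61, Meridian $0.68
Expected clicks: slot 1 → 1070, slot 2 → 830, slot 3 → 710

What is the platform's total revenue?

Ranked by bid: $5.61 (Lumen) > $3.19 (Hale) > $2.56 (Brio) > $2.04 (Dune) > …
Slot 1: Lumen pays $3.19 × 1070 = $3413.30
Slot 2: Hale pays $2.56 × 830 = $2124.80
Slot 3: Brio pays $2.04 × 710 = $1448.40
Total = $6986.50

Total revenue: $6986.50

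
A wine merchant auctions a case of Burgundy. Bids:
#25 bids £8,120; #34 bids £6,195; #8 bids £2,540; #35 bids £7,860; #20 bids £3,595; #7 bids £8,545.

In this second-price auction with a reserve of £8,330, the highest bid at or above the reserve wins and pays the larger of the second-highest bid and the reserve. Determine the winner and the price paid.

#7 pays £8,330

Second-price auction with a reserve of £8,330: the highest bid at or above the reserve wins and pays the larger of the second-highest bid and the reserve.
Sorting bids: 8,545 (#7) > 8,120 (#25) > 7,860 (#35) > 6,195 (#34) > 3,595 (#20) > 2,540 (#8)
#7 has the top bid at or above the reserve (£8,545).
Second-highest bid £8,120 is below the reserve £8,330, so the reserve binds → payment £8,330.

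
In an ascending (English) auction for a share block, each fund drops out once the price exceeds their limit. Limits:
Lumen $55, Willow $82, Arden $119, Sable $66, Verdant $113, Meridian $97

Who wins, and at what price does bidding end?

Sorting limits: 119 (Arden) > 113 (Verdant) > 97 (Meridian) > 82 (Willow) > 66 (Sable) > 55 (Lumen)
Once the price passes $113, only Arden is left; the hammer falls at Verdant's limit of $113.

Arden wins at $113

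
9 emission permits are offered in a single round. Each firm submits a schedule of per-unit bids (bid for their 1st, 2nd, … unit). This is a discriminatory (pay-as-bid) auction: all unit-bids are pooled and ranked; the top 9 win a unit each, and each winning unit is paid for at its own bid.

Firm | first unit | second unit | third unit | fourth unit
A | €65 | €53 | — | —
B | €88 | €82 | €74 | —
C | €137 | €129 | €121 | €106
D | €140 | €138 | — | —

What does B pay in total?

B pays €244

Pooled unit-bids ranked (top 9): 140 (D-1), 138 (D-2), 137 (C-1), 129 (C-2), 121 (C-3), 106 (C-4), 88 (B-1), 82 (B-2), 74 (B-3)
Next rejected bid: €65 (not a price — pay-as-bid).
B's winning unit-bids: 88 + 82 + 74 = €244.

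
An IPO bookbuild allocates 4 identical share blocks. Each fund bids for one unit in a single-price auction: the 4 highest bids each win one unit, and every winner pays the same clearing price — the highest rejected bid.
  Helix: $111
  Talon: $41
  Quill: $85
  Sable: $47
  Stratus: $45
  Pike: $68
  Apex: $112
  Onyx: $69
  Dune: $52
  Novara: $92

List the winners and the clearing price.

Bids ranked high→low: 112 (Apex), 111 (Helix), 92 (Novara), 85 (Quill), 69 (Onyx), 68 (Pike), …
Top 4: Apex, Helix, Novara, Quill.
Clearing price = highest rejected bid = $69.

Apex, Helix, Novara, Quill; each pays $69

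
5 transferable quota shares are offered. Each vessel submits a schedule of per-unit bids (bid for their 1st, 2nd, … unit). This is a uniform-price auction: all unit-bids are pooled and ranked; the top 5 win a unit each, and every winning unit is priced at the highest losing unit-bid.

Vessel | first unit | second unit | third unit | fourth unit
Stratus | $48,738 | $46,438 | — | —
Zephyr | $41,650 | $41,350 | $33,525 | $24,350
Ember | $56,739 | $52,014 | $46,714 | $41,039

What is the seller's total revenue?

All unit-bids, highest first — top 5: 56,739 (Ember-1), 52,014 (Ember-2), 48,738 (Stratus-1), 46,714 (Ember-3), 46,438 (Stratus-2)
Highest rejected unit-bid = $41,650.
Allocation: Ember 3, Stratus 2. Every unit priced at $41,650.
Revenue = 5 × 41,650 = $208,250.

Total revenue: $208,250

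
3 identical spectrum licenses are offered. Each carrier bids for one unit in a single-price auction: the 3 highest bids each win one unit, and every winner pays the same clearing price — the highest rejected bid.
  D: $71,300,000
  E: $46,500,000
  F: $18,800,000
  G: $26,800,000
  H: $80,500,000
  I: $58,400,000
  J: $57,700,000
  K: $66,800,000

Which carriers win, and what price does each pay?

H, D, K; each pays $58,400,000

Ordering the bids: 80,500,000 (H), 71,300,000 (D), 66,800,000 (K), 58,400,000 (I), 57,700,000 (J), …
Top 3: H, D, K.
First losing bid is I's $58,400,000, which sets the uniform price.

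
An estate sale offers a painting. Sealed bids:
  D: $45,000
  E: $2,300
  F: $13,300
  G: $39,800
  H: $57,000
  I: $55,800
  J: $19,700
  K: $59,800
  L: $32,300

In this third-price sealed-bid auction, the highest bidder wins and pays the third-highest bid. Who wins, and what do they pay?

Sorting bids: 59,800 (K) > 57,000 (H) > 55,800 (I) > 45,000 (D) > 39,800 (G) > 32,300 (L) > …
K wins; payment is bid #3 in the ranking = $55,800.

K pays $55,800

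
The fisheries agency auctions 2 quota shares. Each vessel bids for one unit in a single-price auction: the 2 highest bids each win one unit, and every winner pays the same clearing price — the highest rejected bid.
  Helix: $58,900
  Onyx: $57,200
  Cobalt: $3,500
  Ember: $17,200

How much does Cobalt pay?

Cobalt pays $0

Bids ranked high→low: 58,900 (Helix), 57,200 (Onyx), 17,200 (Ember), 3,500 (Cobalt)
The 2 highest are Helix, Onyx.
Clearing price = highest rejected bid = $17,200.
Cobalt does not win → pays $0.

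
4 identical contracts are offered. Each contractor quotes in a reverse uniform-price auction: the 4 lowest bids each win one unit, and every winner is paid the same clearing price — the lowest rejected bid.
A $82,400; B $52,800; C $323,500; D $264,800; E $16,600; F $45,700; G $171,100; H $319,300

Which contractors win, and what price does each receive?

E, F, B, A; each is paid $171,100

Sorting: 16,600 (E), 45,700 (F), 52,800 (B), 82,400 (A), 171,100 (G), 264,800 (D), …
The 4 lowest are E, F, B, A.
Lowest unsuccessful bid: $171,100 → clearing price.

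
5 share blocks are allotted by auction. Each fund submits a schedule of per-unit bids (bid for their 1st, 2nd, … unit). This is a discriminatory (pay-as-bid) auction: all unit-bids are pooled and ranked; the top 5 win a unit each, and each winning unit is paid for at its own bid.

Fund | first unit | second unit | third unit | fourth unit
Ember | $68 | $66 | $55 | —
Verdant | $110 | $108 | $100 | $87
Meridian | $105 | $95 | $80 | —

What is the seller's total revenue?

Merging the schedules and taking the best 5: 110 (Verdant-1), 108 (Verdant-2), 105 (Meridian-1), 100 (Verdant-3), 95 (Meridian-2)
Next rejected bid: $87 (not a price — pay-as-bid).
Each winning unit pays its own bid.
Revenue = 110 + 108 + 105 + 100 + 95 = $518.

Total revenue: $518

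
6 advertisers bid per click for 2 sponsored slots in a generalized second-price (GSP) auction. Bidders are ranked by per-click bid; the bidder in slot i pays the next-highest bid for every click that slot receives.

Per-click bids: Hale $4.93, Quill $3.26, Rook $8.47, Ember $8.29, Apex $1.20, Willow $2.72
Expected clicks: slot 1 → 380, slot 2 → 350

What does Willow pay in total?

Willow pays $0.00

Ranked by bid: $8.47 (Rook) > $8.29 (Ember) > $4.93 (Hale) > …
Willow ranks below slot 2 → no slot, pays nothing.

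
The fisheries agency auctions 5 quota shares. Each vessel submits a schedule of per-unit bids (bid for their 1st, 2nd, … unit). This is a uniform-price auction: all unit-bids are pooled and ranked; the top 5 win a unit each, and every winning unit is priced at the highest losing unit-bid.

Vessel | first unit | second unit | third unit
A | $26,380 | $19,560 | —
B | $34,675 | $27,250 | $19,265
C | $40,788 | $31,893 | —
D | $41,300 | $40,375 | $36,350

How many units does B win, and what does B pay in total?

B: 1 unit, pays $31,893

Pooled unit-bids ranked (top 5): 41,300 (D-1), 40,788 (C-1), 40,375 (D-2), 36,350 (D-3), 34,675 (B-1)
The (k+1)-th unit-bid is $31,893.
B wins 1 unit(s) at $31,893 each.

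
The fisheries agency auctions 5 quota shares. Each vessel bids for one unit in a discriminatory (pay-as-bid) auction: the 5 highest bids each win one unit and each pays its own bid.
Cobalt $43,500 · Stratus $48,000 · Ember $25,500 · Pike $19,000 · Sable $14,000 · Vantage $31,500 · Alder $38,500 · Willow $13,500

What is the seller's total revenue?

Ordering the bids: 48,000 (Stratus), 43,500 (Cobalt), 38,500 (Alder), 31,500 (Vantage), 25,500 (Ember), 19,000 (Pike), 14,000 (Sable), …
Winners (5 units): Stratus, Cobalt, Alder, Vantage, Ember.
Total revenue = 48,000 + 43,500 + 38,500 + 31,500 + 25,500 = $187,000.

Total revenue: $187,000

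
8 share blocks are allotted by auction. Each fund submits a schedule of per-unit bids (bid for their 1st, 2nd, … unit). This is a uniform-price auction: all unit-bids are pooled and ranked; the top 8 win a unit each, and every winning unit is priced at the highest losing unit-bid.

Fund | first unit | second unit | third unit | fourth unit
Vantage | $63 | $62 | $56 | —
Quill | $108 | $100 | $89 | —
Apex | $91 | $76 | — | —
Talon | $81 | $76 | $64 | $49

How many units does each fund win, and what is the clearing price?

Merging the schedules and taking the best 8: 108 (Quill-1), 100 (Quill-2), 91 (Apex-1), 89 (Quill-3), 81 (Talon-1), 76 (Apex-2), 76 (Talon-2), 64 (Talon-3)
Highest rejected unit-bid = $63.
Allocation: Apex 2, Quill 3, Talon 3.

Apex 2, Quill 3, Talon 3; clearing price $63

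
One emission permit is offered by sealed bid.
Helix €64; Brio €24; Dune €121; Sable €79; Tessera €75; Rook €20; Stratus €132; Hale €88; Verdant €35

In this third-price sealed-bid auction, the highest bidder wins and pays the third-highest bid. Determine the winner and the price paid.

Third-price sealed-bid auction: the highest bidder wins and pays the third-highest bid.
Bids ranked: 132 (Stratus) > 121 (Dune) > 88 (Hale) > 79 (Sable) > 75 (Tessera) > 64 (Helix) > …
Stratus wins; payment is bid #3 in the ranking = €88.

Stratus pays €88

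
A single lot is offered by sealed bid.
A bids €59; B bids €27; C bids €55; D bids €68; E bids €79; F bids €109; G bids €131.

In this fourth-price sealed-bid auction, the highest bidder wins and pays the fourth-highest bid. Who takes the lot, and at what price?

G pays €68

Bids in order: 131 (G) > 109 (F) > 79 (E) > 68 (D) > 59 (A) > 55 (C) > …
G wins; payment is bid #4 in the ranking = €68.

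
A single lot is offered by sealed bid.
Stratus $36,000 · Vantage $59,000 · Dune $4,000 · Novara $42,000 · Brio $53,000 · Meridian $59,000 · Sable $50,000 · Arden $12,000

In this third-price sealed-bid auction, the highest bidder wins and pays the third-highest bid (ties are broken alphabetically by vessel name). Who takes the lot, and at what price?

Bids ranked: 59,000 (Meridian) > 59,000 (Vantage) > 53,000 (Brio) > 50,000 (Sable) > 42,000 (Novara) > 36,000 (Stratus) > …
Tie at $59,000 → Meridian wins by tie-break.
Meridian is highest; pays the third-highest bid, $53,000.

Meridian pays $53,000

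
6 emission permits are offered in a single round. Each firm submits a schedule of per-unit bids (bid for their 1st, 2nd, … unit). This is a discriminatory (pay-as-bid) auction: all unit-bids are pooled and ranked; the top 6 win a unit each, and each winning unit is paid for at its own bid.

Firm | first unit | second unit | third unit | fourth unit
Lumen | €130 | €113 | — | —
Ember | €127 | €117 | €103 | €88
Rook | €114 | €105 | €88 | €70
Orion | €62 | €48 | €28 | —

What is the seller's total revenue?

Total revenue: €706

All unit-bids, highest first — top 6: 130 (Lumen-1), 127 (Ember-1), 117 (Ember-2), 114 (Rook-1), 113 (Lumen-2), 105 (Rook-2)
Next rejected bid: €103 (not a price — pay-as-bid).
Each winning unit pays its own bid.
Revenue = 130 + 127 + 117 + 114 + 113 + 105 = €706.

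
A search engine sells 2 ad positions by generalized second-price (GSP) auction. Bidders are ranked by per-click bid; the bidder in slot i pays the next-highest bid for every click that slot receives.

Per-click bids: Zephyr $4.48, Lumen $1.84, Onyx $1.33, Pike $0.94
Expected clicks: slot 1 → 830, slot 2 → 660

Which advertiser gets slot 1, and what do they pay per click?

Per-click bids in order: $4.48 (Zephyr) > $1.84 (Lumen) > $1.33 (Onyx) > …
Slot 1 goes to the first-ranked bidder, Zephyr, who pays the next bid down: $1.84/click.

Zephyr; $1.84 per click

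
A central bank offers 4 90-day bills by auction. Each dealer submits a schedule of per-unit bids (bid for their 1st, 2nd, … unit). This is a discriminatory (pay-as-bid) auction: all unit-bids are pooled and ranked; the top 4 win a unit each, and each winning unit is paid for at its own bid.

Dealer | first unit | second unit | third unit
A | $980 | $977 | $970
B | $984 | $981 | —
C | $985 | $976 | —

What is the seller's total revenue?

Total revenue: $3,930

Merging the schedules and taking the best 4: 985 (C-1), 984 (B-1), 981 (B-2), 980 (A-1)
Next rejected bid: $977 (not a price — pay-as-bid).
Each winning unit pays its own bid.
Revenue = 985 + 984 + 981 + 980 = $3,930.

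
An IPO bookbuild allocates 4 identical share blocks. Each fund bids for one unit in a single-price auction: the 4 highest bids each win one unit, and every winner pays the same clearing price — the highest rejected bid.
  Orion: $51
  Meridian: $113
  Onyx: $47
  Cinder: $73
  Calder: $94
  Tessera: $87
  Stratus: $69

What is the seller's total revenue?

Total revenue: $276

Ordering the bids: 113 (Meridian), 94 (Calder), 87 (Tessera), 73 (Cinder), 69 (Stratus), 51 (Orion), …
Winners (4 units): Meridian, Calder, Tessera, Cinder.
Highest unsuccessful bid: $69 → clearing price.
Total revenue = 4 × $69 = $276.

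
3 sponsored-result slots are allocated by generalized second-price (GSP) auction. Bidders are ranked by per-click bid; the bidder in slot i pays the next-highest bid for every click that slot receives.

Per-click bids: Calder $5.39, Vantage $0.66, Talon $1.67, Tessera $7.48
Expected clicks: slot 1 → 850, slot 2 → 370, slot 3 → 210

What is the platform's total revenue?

Sorting advertisers: $7.48 (Tessera) > $5.39 (Calder) > $1.67 (Talon) > $0.66 (Vantage)
Slot 1: Tessera pays $5.39 × 850 = $4581.50
Slot 2: Calder pays $1.67 × 370 = $617.90
Slot 3: Talon pays $0.66 × 210 = $138.60
Total = $5338.00

Total revenue: $5338.00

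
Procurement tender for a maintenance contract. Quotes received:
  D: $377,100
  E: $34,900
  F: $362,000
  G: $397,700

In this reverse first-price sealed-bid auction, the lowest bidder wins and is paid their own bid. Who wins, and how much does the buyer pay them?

Bids ranked: 34,900 (E) < 362,000 (F) < 377,100 (D) < 397,700 (G)
E has the lowest bid and is paid exactly that: $34,900.

E is paid $34,900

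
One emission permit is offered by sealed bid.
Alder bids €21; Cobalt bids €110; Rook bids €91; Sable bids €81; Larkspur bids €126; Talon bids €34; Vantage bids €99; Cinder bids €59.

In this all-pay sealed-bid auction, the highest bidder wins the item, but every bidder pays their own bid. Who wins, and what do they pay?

All-pay sealed-bid auction: the highest bidder wins the item, but every bidder pays their own bid.
Sorting bids: 126 (Larkspur) > 110 (Cobalt) > 99 (Vantage) > 91 (Rook) > 81 (Sable) > 59 (Cinder) > …
Larkspur is highest and takes the item; every bidder forfeits their bid.

Larkspur pays €126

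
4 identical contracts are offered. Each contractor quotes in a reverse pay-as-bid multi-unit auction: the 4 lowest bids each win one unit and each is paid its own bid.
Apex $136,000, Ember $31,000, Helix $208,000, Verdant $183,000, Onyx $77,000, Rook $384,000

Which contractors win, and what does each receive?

Ember $31,000, Onyx $77,000, Apex $136,000, Verdant $183,000

Bids ranked low→high: 31,000 (Ember), 77,000 (Onyx), 136,000 (Apex), 183,000 (Verdant), 208,000 (Helix), 384,000 (Rook)
The 4 lowest are Ember, Onyx, Apex, Verdant.
Each winner is paid its own bid: Ember $31,000, Onyx $77,000, Apex $136,000, Verdant $183,000.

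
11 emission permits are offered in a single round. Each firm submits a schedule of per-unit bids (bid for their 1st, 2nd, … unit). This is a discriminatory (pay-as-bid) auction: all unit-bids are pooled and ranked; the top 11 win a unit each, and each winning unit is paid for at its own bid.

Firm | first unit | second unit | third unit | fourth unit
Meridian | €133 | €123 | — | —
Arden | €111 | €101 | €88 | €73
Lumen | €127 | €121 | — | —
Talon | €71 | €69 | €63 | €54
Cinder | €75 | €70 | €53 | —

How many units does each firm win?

Merging the schedules and taking the best 11: 133 (Meridian-1), 127 (Lumen-1), 123 (Meridian-2), 121 (Lumen-2), 111 (Arden-1), 101 (Arden-2), 88 (Arden-3), 75 (Cinder-1), 73 (Arden-4), 71 (Talon-1), 70 (Cinder-2)
Next rejected bid: €69 (not a price — pay-as-bid).
Allocation: Arden 4, Cinder 2, Lumen 2, Meridian 2, Talon 1.

Arden 4, Cinder 2, Lumen 2, Meridian 2, Talon 1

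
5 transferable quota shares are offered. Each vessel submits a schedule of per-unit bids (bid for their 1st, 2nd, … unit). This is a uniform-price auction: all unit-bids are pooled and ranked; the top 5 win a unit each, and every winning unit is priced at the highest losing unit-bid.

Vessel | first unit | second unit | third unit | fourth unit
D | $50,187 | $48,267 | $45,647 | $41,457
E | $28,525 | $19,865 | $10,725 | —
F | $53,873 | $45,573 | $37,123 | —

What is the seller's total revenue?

Pooled unit-bids ranked (top 5): 53,873 (F-1), 50,187 (D-1), 48,267 (D-2), 45,647 (D-3), 45,573 (F-2)
First bid not allocated: $41,457.
Allocation: D 3, F 2. Every unit priced at $41,457.
Revenue = 5 × 41,457 = $207,285.

Total revenue: $207,285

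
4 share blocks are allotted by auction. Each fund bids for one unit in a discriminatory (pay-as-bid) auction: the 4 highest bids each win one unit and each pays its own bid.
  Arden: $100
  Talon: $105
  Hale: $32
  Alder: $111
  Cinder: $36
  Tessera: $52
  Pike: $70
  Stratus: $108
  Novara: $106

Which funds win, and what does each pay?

Sorting: 111 (Alder), 108 (Stratus), 106 (Novara), 105 (Talon), 100 (Arden), 70 (Pike), …
Winners (4 units): Alder, Stratus, Novara, Talon.
Each winner pays its own bid: Alder $111, Stratus $108, Novara $106, Talon $105.

Alder $111, Stratus $108, Novara $106, Talon $105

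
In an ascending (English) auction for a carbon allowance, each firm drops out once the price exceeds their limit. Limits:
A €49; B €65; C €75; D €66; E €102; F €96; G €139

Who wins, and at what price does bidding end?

Rule: the price rises until one bidder remains; the winner pays the price at which the last rival dropped out.
Limits in order: 139 (G) > 102 (E) > 96 (F) > 75 (C) > 66 (D) > 65 (B) > …
E is the last rival to drop out, at €102; G remains and wins at that price.

G wins at €102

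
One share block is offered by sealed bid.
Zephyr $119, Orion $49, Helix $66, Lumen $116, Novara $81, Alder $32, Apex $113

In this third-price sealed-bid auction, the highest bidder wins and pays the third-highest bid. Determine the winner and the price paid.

Bids ranked: 119 (Zephyr) > 116 (Lumen) > 113 (Apex) > 81 (Novara) > 66 (Helix) > 49 (Orion) > …
Zephyr wins; payment is bid #3 in the ranking = $113.

Zephyr pays $113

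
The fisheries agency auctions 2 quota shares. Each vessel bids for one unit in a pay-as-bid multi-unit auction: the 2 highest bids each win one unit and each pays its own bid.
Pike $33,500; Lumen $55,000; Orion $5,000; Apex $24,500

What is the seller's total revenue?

Total revenue: $88,500

Sorting: 55,000 (Lumen), 33,500 (Pike), 24,500 (Apex), 5,000 (Orion)
Winners (2 units): Lumen, Pike.
Total revenue = 55,000 + 33,500 = $88,500.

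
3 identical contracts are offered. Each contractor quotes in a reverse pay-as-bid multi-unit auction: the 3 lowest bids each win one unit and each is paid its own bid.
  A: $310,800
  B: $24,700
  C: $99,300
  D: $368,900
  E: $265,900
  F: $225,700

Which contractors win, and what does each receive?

Sorting: 24,700 (B), 99,300 (C), 225,700 (F), 265,900 (E), 310,800 (A), …
Lowest 3: B, C, F.
Each winner is paid its own bid: B $24,700, C $99,300, F $225,700.

B $24,700, C $99,300, F $225,700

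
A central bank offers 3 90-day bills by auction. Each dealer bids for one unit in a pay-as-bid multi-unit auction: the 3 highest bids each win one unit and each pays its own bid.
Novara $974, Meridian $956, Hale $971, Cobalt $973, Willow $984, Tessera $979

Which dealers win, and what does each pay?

Willow $984, Tessera $979, Novara $974

Ordering the bids: 984 (Willow), 979 (Tessera), 974 (Novara), 973 (Cobalt), 971 (Hale), …
Winners (3 units): Willow, Tessera, Novara.
Each winner pays its own bid: Willow $984, Tessera $979, Novara $974.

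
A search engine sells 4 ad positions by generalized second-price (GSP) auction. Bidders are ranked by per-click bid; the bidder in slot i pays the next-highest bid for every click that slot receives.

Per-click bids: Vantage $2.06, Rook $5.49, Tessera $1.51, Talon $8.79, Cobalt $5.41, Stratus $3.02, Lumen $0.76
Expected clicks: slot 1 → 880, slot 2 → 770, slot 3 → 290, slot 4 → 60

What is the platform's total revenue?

Ranked by bid: $8.79 (Talon) > $5.49 (Rook) > $5.41 (Cobalt) > $3.02 (Stratus) > $2.06 (Vantage) > …
Slot 1: Talon pays $5.49 × 880 = $4831.20
Slot 2: Rook pays $5.41 × 770 = $4165.70
Slot 3: Cobalt pays $3.02 × 290 = $875.80
Slot 4: Stratus pays $2.06 × 60 = $123.60
Total = $9996.30

Total revenue: $9996.30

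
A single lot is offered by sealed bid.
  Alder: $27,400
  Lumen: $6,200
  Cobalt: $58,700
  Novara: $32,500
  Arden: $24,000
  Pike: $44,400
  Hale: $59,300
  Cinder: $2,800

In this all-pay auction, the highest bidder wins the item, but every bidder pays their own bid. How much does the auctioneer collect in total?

Bids ranked: 59,300 (Hale) > 58,700 (Cobalt) > 44,400 (Pike) > 32,500 (Novara) > 27,400 (Alder) > 24,000 (Arden) > …
Every bidder forfeits their bid regardless of winning.
Revenue = 27,400 + 6,200 + 58,700 + 32,500 + 24,000 + 44,400 + 59,300 + 2,800 = $255,300.

Total revenue: $255,300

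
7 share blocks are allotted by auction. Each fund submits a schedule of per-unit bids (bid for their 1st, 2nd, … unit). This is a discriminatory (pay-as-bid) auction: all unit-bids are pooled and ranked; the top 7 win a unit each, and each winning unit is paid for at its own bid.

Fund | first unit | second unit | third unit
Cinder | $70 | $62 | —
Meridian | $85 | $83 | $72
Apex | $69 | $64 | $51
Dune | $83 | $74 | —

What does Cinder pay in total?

Cinder pays $70

All unit-bids, highest first — top 7: 85 (Meridian-1), 83 (Meridian-2), 83 (Dune-1), 74 (Dune-2), 72 (Meridian-3), 70 (Cinder-1), 69 (Apex-1)
Next rejected bid: $64 (not a price — pay-as-bid).
Cinder's winning unit-bids: 70 = $70.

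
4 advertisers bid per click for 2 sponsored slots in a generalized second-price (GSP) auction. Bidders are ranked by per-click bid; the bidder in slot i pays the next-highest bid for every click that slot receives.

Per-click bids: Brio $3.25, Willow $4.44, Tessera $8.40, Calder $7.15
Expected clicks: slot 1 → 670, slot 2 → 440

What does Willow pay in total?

Ranked by bid: $8.40 (Tessera) > $7.15 (Calder) > $4.44 (Willow) > …
Willow ranks below slot 2 → no slot, pays nothing.

Willow pays $0.00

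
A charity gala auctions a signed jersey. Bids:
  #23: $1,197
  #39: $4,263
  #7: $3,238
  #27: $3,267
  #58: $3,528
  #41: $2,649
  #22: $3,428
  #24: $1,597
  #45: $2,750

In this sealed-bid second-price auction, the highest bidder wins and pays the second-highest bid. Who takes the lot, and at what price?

#39 pays $3,528

Bids ranked: 4,263 (#39) > 3,528 (#58) > 3,428 (#22) > 3,267 (#27) > 3,238 (#7) > 2,750 (#45) > …
#39 wins with the highest bid; price is set by the runner-up at $3,528.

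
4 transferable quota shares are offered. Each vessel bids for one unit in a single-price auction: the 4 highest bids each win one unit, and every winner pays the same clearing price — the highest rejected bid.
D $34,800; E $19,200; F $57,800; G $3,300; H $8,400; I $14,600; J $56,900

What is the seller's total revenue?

Total revenue: $58,400

Sorting: 57,800 (F), 56,900 (J), 34,800 (D), 19,200 (E), 14,600 (I), 8,400 (H), …
The 4 highest are F, J, D, E.
Clearing price = highest rejected bid = $14,600.
Total revenue = 4 × $14,600 = $58,400.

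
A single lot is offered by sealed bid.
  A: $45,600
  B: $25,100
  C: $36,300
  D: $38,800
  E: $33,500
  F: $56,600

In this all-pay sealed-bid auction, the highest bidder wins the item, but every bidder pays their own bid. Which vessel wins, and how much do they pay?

F pays $56,600

Sorting bids: 56,600 (F) > 45,600 (A) > 38,800 (D) > 36,300 (C) > 33,500 (E) > 25,100 (B)
F wins with the top bid; all bids are sunk regardless.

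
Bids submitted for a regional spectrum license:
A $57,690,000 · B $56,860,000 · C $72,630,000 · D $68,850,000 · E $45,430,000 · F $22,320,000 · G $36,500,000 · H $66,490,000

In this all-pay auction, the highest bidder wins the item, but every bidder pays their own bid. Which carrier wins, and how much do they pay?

Bids in order: 72,630,000 (C) > 68,850,000 (D) > 66,490,000 (H) > 57,690,000 (A) > 56,860,000 (B) > 45,430,000 (E) > …
C wins with the top bid; all bids are sunk regardless.

C pays $72,630,000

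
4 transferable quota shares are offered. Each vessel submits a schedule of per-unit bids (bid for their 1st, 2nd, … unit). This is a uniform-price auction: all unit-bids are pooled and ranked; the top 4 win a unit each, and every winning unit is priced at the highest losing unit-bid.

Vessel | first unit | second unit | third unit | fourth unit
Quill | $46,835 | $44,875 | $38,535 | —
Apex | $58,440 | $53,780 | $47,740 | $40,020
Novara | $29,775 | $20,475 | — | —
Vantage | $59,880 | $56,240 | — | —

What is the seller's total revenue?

Pooled unit-bids ranked (top 4): 59,880 (Vantage-1), 58,440 (Apex-1), 56,240 (Vantage-2), 53,780 (Apex-2)
The (k+1)-th unit-bid is $47,740.
Allocation: Apex 2, Vantage 2. Every unit priced at $47,740.
Revenue = 4 × 47,740 = $190,960.

Total revenue: $190,960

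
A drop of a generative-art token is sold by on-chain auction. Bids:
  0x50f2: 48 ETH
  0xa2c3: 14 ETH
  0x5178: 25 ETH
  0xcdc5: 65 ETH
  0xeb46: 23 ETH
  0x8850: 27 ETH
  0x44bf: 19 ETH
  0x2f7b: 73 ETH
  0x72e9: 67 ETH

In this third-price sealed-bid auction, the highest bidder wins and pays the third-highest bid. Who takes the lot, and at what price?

Bids in order: 73 (0x2f7b) > 67 (0x72e9) > 65 (0xcdc5) > 48 (0x50f2) > 27 (0x8850) > 25 (0x5178) > …
0x2f7b is highest; pays the third-highest bid, 65 ETH.

0x2f7b pays 65 ETH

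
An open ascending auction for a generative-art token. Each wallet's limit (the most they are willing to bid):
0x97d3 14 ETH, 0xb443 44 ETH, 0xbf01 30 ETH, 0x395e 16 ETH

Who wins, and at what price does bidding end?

0xb443 wins at 30 ETH

Ascending (English) auction: the price rises until one bidder remains; the winner pays the price at which the last rival dropped out.
Limits in order: 44 (0xb443) > 30 (0xbf01) > 16 (0x395e) > 14 (0x97d3)
0xbf01 is the last rival to drop out, at 30 ETH; 0xb443 remains and wins at that price.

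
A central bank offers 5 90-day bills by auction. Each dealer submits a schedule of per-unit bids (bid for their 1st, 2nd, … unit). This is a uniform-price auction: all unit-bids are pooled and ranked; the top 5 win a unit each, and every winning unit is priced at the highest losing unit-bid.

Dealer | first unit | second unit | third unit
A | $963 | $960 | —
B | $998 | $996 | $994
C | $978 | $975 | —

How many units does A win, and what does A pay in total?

A: 0 units, pays $0

All unit-bids, highest first — top 5: 998 (B-1), 996 (B-2), 994 (B-3), 978 (C-1), 975 (C-2)
First bid not allocated: $963.
A wins 0 unit(s) at $963 each.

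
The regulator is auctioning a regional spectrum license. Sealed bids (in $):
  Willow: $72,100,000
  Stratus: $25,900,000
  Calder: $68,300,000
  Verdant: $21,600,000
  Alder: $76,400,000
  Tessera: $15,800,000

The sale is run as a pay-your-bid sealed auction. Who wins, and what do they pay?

Alder pays $76,400,000

Bids ranked: 76,400,000 (Alder) > 72,100,000 (Willow) > 68,300,000 (Calder) > 25,900,000 (Stratus) > 21,600,000 (Verdant) > 15,800,000 (Tessera)
Alder is highest → pays own bid, $76,400,000.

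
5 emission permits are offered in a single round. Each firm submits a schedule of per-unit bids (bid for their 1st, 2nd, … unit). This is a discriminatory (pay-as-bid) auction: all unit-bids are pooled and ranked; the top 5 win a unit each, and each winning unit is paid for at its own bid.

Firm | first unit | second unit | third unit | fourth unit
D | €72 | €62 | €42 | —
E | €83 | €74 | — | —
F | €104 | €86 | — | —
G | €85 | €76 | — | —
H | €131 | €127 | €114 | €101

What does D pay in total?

Pooled unit-bids ranked (top 5): 131 (H-1), 127 (H-2), 114 (H-3), 104 (F-1), 101 (H-4)
Next rejected bid: €86 (not a price — pay-as-bid).
D wins no units.

D pays €0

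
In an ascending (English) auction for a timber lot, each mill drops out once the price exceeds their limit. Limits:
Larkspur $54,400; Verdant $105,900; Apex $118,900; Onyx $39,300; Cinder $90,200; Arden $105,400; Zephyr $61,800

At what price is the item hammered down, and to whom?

Apex wins at $105,900

Limits ranked: 118,900 (Apex) > 105,900 (Verdant) > 105,400 (Arden) > 90,200 (Cinder) > 61,800 (Zephyr) > 54,400 (Larkspur) > …
Verdant is the last rival to drop out, at $105,900; Apex remains and wins at that price.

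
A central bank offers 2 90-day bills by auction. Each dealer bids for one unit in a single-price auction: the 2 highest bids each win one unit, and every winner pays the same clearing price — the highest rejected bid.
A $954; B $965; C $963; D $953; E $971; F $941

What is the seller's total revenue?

Bids ranked high→low: 971 (E), 965 (B), 963 (C), 954 (A), …
Top 2: E, B.
Highest unsuccessful bid: $963 → clearing price.
Total revenue = 2 × $963 = $1,926.

Total revenue: $1,926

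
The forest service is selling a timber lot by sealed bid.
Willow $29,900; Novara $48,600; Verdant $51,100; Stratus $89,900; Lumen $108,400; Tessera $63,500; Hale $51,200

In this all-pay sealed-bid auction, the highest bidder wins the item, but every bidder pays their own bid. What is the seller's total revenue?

Bids ranked: 108,400 (Lumen) > 89,900 (Stratus) > 63,500 (Tessera) > 51,200 (Hale) > 51,100 (Verdant) > 48,600 (Novara) > …
Every bidder forfeits their bid regardless of winning.
Revenue = 29,900 + 48,600 + 51,100 + 89,900 + 108,400 + 63,500 + 51,200 = $442,600.

Total revenue: $442,600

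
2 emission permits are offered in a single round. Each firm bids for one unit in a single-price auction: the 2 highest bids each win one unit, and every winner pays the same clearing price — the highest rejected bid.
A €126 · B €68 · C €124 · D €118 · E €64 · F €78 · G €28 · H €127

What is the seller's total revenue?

Total revenue: €248

Sorting: 127 (H), 126 (A), 124 (C), 118 (D), …
Top 2: H, A.
Highest unsuccessful bid: €124 → clearing price.
Total revenue = 2 × €124 = €248.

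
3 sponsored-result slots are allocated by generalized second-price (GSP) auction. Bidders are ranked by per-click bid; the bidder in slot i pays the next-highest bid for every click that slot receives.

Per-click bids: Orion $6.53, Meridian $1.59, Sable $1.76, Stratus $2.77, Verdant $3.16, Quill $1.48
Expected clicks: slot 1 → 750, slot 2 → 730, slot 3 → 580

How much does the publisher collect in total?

Total revenue: $5412.90

Per-click bids in order: $6.53 (Orion) > $3.16 (Verdant) > $2.77 (Stratus) > $1.76 (Sable) > …
Slot 1: Orion pays $3.16 × 750 = $2370.00
Slot 2: Verdant pays $2.77 × 730 = $2022.10
Slot 3: Stratus pays $1.76 × 580 = $1020.80
Total = $5412.90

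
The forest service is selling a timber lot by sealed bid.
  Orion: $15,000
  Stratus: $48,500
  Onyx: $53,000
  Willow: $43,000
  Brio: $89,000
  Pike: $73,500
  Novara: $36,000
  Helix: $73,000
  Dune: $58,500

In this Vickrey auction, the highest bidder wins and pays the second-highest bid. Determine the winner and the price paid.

Vickrey auction: the highest bidder wins and pays the second-highest bid.
Bids in order: 89,000 (Brio) > 73,500 (Pike) > 73,000 (Helix) > 58,500 (Dune) > 53,000 (Onyx) > 48,500 (Stratus) > …
Second-price: Brio pays Pike's bid of $73,500.

Brio pays $73,500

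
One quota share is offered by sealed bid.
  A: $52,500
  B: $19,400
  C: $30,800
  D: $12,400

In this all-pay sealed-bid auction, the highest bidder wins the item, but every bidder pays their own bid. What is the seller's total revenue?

Bids ranked: 52,500 (A) > 30,800 (C) > 19,400 (B) > 12,400 (D)
A wins with the top bid; all bids are sunk regardless.
Every bidder forfeits their bid regardless of winning.
Revenue = 52,500 + 19,400 + 30,800 + 12,400 = $115,100.

Total revenue: $115,100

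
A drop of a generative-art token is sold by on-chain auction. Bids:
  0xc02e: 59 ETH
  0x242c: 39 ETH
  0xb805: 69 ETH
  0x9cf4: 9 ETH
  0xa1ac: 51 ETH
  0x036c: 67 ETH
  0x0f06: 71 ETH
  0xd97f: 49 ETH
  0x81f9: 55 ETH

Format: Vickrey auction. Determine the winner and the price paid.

Bids ranked: 71 (0x0f06) > 69 (0xb805) > 67 (0x036c) > 59 (0xc02e) > 55 (0x81f9) > 51 (0xa1ac) > …
0x0f06 wins with the highest bid; price is set by the runner-up at 69 ETH.

0x0f06 pays 69 ETH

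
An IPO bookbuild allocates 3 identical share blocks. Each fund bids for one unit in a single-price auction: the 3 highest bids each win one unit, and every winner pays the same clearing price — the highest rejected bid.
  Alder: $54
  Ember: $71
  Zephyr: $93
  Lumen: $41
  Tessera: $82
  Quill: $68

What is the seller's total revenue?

Total revenue: $204

Sorting: 93 (Zephyr), 82 (Tessera), 71 (Ember), 68 (Quill), 54 (Alder), …
Winners (3 units): Zephyr, Tessera, Ember.
Highest unsuccessful bid: $68 → clearing price.
Total revenue = 3 × $68 = $204.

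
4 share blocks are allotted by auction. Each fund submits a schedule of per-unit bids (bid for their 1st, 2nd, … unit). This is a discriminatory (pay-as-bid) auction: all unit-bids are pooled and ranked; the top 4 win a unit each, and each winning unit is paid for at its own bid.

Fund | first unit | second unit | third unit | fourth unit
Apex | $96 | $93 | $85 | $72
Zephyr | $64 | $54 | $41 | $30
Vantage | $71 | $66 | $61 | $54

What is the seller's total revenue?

All unit-bids, highest first — top 4: 96 (Apex-1), 93 (Apex-2), 85 (Apex-3), 72 (Apex-4)
Next rejected bid: $71 (not a price — pay-as-bid).
Each winning unit pays its own bid.
Revenue = 96 + 93 + 85 + 72 = $346.

Total revenue: $346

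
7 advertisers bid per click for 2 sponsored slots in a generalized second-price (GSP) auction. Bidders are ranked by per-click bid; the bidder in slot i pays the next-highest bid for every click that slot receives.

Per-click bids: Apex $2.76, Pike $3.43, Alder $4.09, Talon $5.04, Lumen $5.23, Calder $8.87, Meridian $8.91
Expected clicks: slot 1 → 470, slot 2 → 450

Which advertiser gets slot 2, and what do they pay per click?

Ranked by bid: $8.91 (Meridian) > $8.87 (Calder) > $5.23 (Lumen) > …
Slot 2 goes to the second-ranked bidder, Calder, who pays the next bid down: $5.23/click.

Calder; $5.23 per click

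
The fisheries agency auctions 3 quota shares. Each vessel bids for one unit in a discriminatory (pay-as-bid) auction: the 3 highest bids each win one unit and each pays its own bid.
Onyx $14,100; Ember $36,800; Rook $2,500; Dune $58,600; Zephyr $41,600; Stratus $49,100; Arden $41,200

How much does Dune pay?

Bids ranked high→low: 58,600 (Dune), 49,100 (Stratus), 41,600 (Zephyr), 41,200 (Arden), 36,800 (Ember), …
Winners (3 units): Dune, Stratus, Zephyr.
Dune wins → own bid $58,600.

Dune pays $58,600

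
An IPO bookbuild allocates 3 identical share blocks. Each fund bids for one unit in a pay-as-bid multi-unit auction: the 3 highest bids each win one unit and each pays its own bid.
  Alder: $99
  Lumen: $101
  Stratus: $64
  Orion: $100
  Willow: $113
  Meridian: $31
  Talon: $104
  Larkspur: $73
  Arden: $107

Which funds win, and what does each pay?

Ordering the bids: 113 (Willow), 107 (Arden), 104 (Talon), 101 (Lumen), 100 (Orion), …
Winners (3 units): Willow, Arden, Talon.
Each winner pays its own bid: Willow $113, Arden $107, Talon $104.

Willow $113, Arden $107, Talon $104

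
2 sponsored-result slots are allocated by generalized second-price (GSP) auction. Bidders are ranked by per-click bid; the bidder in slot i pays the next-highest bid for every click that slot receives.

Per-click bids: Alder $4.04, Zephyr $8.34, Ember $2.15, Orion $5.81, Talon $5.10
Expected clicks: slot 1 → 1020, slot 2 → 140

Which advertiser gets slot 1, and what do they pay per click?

Ranked by bid: $8.34 (Zephyr) > $5.81 (Orion) > $5.10 (Talon) > …
Slot 1 goes to the first-ranked bidder, Zephyr, who pays the next bid down: $5.81/click.

Zephyr; $5.81 per click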